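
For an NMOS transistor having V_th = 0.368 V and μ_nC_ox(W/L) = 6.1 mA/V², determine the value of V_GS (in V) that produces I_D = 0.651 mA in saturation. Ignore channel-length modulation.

V_GS = 0.830 V

In saturation I_D = ½ k_n (V_GS − V_th)², so V_GS − V_th = √(2 I_D / k_n) = √(2 × 0.651 / 6.1) = 0.462 V.
V_GS = 0.368 + 0.462 = 0.83 V.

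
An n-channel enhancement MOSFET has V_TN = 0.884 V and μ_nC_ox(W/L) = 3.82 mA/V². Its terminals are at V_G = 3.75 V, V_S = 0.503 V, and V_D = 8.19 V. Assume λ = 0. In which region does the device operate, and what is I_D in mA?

V_GS = V_G − V_S = 3.75 − 0.503 = 3.25 V; V_DS = V_D − V_S = 8.19 − 0.503 = 7.69 V.
V_ov = V_GS − V_TN = 3.25 − 0.884 = 2.36 V.
Since V_DS = 7.69 V ≥ V_ov = 2.36 V, the device is in saturation.
I_D = ½ k_n V_ov² = 0.5 × 3.82 × 2.36² = 10.7 mA.

Saturation; I_D = 10.7 mA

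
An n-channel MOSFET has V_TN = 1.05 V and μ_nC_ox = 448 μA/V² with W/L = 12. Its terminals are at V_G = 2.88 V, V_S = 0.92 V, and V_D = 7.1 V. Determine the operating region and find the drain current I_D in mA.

Saturation; I_D = 2.23 mA

V_GS = V_G − V_S = 2.88 − 0.92 = 1.96 V; V_DS = V_D − V_S = 7.1 − 0.92 = 6.18 V.
k_n = μ_nC_ox · (W/L) = 5.376 mA/V².
V_ov = V_GS − V_TN = 1.96 − 1.05 = 0.91 V.
Since V_DS = 6.18 V ≥ V_ov = 0.91 V, the device is in saturation.
I_D = ½ k_n V_ov² = 0.5 × 5.376 × 0.91² = 2.23 mA.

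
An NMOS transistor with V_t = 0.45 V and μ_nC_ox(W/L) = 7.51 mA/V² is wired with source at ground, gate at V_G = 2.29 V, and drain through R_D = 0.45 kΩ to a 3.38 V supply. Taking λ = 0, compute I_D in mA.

V_GS = V_G = 2.29 V, so V_ov = 2.29 − 0.45 = 1.84 V.
Assume saturation: I_D = ½ k_n V_ov² = 0.5 × 7.51 × 1.84² = 12.7 mA, giving V_DS = V_DD − I_D R_D = 3.38 − 12.7 × 0.45 = -2.34 V.
But -2.34 V < V_ov = 1.84 V, so the device is actually in triode.
In triode I_D = k_n[V_ov V_DS − ½ V_DS²] and I_D = (V_DD − V_DS)/R_D. Equating: 1.69 V_DS² − 7.218 V_DS + 3.38 = 0, giving V_DS = 0.535 V (the root below V_ov).
I_D = (3.38 − 0.535) / 0.45 = 6.32 mA.

I_D = 6.32 mA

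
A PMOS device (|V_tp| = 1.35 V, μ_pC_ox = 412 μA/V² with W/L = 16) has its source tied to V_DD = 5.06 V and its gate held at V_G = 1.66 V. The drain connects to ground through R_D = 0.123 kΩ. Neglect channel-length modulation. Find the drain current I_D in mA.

I_D = 13.9 mA

V_SG = V_DD − V_G = 5.06 − 1.66 = 3.4 V, so V_ov = 3.4 − 1.35 = 2.05 V.
k_p = μ_pC_ox · (W/L) = 6.592 mA/V².
Assume saturation: I_D = ½ k_p V_ov² = 0.5 × 6.592 × 2.05² = 13.9 mA, giving V_SD = V_DD − I_D R_D = 5.06 − 13.9 × 0.123 = 3.36 V.
V_SD = 3.36 V ≥ V_ov = 2.05 V, confirming saturation.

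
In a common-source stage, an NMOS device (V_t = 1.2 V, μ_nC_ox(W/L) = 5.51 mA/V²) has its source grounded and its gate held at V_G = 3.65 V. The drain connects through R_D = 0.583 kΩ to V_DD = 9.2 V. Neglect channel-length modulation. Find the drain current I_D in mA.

V_GS = V_G = 3.65 V, so V_ov = 3.65 − 1.2 = 2.45 V.
Assume saturation: I_D = ½ k_n V_ov² = 0.5 × 5.51 × 2.45² = 16.5 mA, giving V_DS = V_DD − I_D R_D = 9.2 − 16.5 × 0.583 = -0.441 V.
But -0.441 V < V_ov = 2.45 V, so the device is actually in triode.
In triode I_D = k_n[V_ov V_DS − ½ V_DS²] and I_D = (V_DD − V_DS)/R_D. Equating: 1.61 V_DS² − 8.87 V_DS + 9.2 = 0, giving V_DS = 1.38 V (the root below V_ov).
I_D = (9.2 − 1.38) / 0.583 = 13.4 mA.

I_D = 13.4 mA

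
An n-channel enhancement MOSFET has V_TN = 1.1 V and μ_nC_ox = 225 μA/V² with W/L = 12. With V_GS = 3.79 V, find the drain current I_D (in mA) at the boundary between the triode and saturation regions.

I_D = 9.77 mA

At the boundary V_DS = V_ov = V_GS − V_TN = 3.79 − 1.1 = 2.69 V.
k_n = μ_nC_ox · (W/L) = 2.7 mA/V².
I_D = ½ k_n V_ov² = 0.5 × 2.7 × 2.69² = 9.77 mA.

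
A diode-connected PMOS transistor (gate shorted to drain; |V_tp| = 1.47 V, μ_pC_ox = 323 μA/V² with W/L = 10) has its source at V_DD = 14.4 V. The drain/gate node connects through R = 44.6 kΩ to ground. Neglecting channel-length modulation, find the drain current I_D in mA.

I_D = 0.281 mA

With gate tied to drain, V_SG = V_SD ≥ V_SG − |V_tp|, so the device is in saturation.
k_p = μ_pC_ox · (W/L) = 3.23 mA/V².
KCL at the drain: ½ k_p (V_SG − |V_tp|)² = (V_DD − V_SG)/R.
Let x = V_SG − 1.47. Then 72 x² + x − 12.93 = 0, giving x = 0.417 V (positive root), so V_SG = 1.89 V.
I_D = (V_DD − V_SG)/R = (14.4 − 1.89) / 44.6 = 0.281 mA.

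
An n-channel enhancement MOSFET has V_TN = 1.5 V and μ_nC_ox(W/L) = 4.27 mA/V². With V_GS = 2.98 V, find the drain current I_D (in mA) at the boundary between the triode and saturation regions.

At the boundary V_DS = V_ov = V_GS − V_TN = 2.98 − 1.5 = 1.48 V.
I_D = ½ k_n V_ov² = 0.5 × 4.27 × 1.48² = 4.68 mA.

I_D = 4.68 mA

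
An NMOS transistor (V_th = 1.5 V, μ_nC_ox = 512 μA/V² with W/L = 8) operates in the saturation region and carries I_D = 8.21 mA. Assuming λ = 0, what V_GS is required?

V_GS = 3.50 V

k_n = μ_nC_ox · (W/L) = 4.096 mA/V².
In saturation I_D = ½ k_n (V_GS − V_th)², so V_GS − V_th = √(2 I_D / k_n) = √(2 × 8.21 / 4.096) = 2 V.
V_GS = 1.5 + 2 = 3.5 V.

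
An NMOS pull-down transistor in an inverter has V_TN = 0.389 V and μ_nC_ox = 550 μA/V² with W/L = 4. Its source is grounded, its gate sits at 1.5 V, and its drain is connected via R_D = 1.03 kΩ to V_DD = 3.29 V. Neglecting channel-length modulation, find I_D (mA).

I_D = 1.36 mA

V_GS = V_G = 1.5 V, so V_ov = 1.5 − 0.389 = 1.11 V.
k_n = μ_nC_ox · (W/L) = 2.2 mA/V².
Assume saturation: I_D = ½ k_n V_ov² = 0.5 × 2.2 × 1.11² = 1.36 mA, giving V_DS = V_DD − I_D R_D = 3.29 − 1.36 × 1.03 = 1.89 V.
V_DS = 1.89 V ≥ V_ov = 1.11 V, confirming saturation.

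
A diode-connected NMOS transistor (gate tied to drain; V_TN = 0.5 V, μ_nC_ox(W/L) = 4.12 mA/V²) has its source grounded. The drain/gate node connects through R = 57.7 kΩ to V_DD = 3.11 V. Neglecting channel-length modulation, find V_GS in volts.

V_GS = 0.644 V

With gate tied to drain, V_GS = V_DS ≥ V_GS − V_TN, so the device is in saturation.
KCL at the drain: ½ k_n (V_GS − V_TN)² = (V_DD − V_GS)/R.
Let x = V_GS − 0.5. Then 119 x² + x − 2.61 = 0, giving x = 0.144 V (positive root), so V_GS = 0.644 V.
I_D = (V_DD − V_GS)/R = (3.11 − 0.644) / 57.7 = 0.0427 mA.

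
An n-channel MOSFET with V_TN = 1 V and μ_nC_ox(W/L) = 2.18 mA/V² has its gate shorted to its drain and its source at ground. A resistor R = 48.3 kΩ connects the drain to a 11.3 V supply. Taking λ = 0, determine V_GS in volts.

With gate tied to drain, V_GS = V_DS ≥ V_GS − V_TN, so the device is in saturation.
KCL at the drain: ½ k_n (V_GS − V_TN)² = (V_DD − V_GS)/R.
Let x = V_GS − 1. Then 52.6 x² + x − 10.3 = 0, giving x = 0.433 V (positive root), so V_GS = 1.43 V.
I_D = (V_DD − V_GS)/R = (11.3 − 1.43) / 48.3 = 0.204 mA.

V_GS = 1.43 V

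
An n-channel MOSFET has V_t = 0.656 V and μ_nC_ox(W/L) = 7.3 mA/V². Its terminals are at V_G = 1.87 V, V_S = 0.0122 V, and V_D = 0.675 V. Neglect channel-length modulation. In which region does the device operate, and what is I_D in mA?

Triode; I_D = 4.21 mA

V_GS = V_G − V_S = 1.87 − 0.0122 = 1.86 V; V_DS = V_D − V_S = 0.675 − 0.0122 = 0.663 V.
V_ov = V_GS − V_t = 1.86 − 0.656 = 1.2 V.
Since V_DS = 0.663 V < V_ov = 1.2 V, the device is in the triode region.
I_D = k_n [V_ov · V_DS − ½ V_DS²] = 7.3 × [1.2 × 0.663 − 0.5 × 0.663²] = 4.21 mA.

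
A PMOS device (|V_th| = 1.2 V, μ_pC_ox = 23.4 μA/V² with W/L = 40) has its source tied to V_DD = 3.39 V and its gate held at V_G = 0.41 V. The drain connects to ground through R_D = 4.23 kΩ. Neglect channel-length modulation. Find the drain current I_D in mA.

V_SG = V_DD − V_G = 3.39 − 0.41 = 2.98 V, so V_ov = 2.98 − 1.2 = 1.78 V.
k_p = μ_pC_ox · (W/L) = 0.936 mA/V².
Assume saturation: I_D = ½ k_p V_ov² = 0.5 × 0.936 × 1.78² = 1.48 mA, giving V_SD = V_DD − I_D R_D = 3.39 − 1.48 × 4.23 = -2.88 V.
But -2.88 V < V_ov = 1.78 V, so the device is actually in triode.
In triode I_D = k_p[V_ov V_SD − ½ V_SD²] and I_D = (V_DD − V_SD)/R_D. Equating: 1.98 V_SD² − 8.048 V_SD + 3.39 = 0, giving V_SD = 0.477 V (the root below V_ov).
I_D = (3.39 − 0.477) / 4.23 = 0.689 mA.

I_D = 0.689 mA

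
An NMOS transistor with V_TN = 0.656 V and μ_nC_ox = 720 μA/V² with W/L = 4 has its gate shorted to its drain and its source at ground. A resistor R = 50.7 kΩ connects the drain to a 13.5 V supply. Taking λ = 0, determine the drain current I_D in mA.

I_D = 0.245 mA

With gate tied to drain, V_GS = V_DS ≥ V_GS − V_TN, so the device is in saturation.
k_n = μ_nC_ox · (W/L) = 2.88 mA/V².
KCL at the drain: ½ k_n (V_GS − V_TN)² = (V_DD − V_GS)/R.
Let x = V_GS − 0.656. Then 73 x² + x − 12.84 = 0, giving x = 0.413 V (positive root), so V_GS = 1.07 V.
I_D = (V_DD − V_GS)/R = (13.5 − 1.07) / 50.7 = 0.245 mA.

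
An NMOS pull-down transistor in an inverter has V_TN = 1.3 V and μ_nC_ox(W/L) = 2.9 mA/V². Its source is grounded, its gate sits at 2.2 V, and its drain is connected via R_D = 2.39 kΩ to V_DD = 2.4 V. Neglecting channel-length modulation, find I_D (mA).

I_D = 0.831 mA

V_GS = V_G = 2.2 V, so V_ov = 2.2 − 1.3 = 0.9 V.
Assume saturation: I_D = ½ k_n V_ov² = 0.5 × 2.9 × 0.9² = 1.17 mA, giving V_DS = V_DD − I_D R_D = 2.4 − 1.17 × 2.39 = -0.407 V.
But -0.407 V < V_ov = 0.9 V, so the device is actually in triode.
In triode I_D = k_n[V_ov V_DS − ½ V_DS²] and I_D = (V_DD − V_DS)/R_D. Equating: 3.47 V_DS² − 7.238 V_DS + 2.4 = 0, giving V_DS = 0.413 V (the root below V_ov).
I_D = (2.4 − 0.413) / 2.39 = 0.831 mA.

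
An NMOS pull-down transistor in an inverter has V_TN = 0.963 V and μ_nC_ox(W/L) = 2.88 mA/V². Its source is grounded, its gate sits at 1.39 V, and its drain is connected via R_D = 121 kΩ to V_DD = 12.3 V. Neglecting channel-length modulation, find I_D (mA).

I_D = 0.101 mA

V_GS = V_G = 1.39 V, so V_ov = 1.39 − 0.963 = 0.427 V.
Assume saturation: I_D = ½ k_n V_ov² = 0.5 × 2.88 × 0.427² = 0.263 mA, giving V_DS = V_DD − I_D R_D = 12.3 − 0.263 × 121 = -19.5 V.
But -19.5 V < V_ov = 0.427 V, so the device is actually in triode.
In triode I_D = k_n[V_ov V_DS − ½ V_DS²] and I_D = (V_DD − V_DS)/R_D. Equating: 174 V_DS² − 149.8 V_DS + 12.3 = 0, giving V_DS = 0.0919 V (the root below V_ov).
I_D = (12.3 − 0.0919) / 121 = 0.101 mA.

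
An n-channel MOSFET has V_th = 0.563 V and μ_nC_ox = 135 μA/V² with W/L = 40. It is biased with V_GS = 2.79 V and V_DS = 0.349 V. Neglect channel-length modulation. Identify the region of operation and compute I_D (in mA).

k_n = μ_nC_ox · (W/L) = 5.4 mA/V².
V_ov = V_GS − V_th = 2.79 − 0.563 = 2.23 V.
Since V_DS = 0.349 V < V_ov = 2.23 V, the device is in the triode region.
I_D = k_n [V_ov · V_DS − ½ V_DS²] = 5.4 × [2.23 × 0.349 − 0.5 × 0.349²] = 3.87 mA.

Triode; I_D = 3.87 mA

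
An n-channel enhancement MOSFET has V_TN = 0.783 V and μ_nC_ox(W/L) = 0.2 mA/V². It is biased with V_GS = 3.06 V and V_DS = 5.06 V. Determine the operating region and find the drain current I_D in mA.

Saturation; I_D = 0.518 mA

V_ov = V_GS − V_TN = 3.06 − 0.783 = 2.28 V.
Since V_DS = 5.06 V ≥ V_ov = 2.28 V, the device is in saturation.
I_D = ½ k_n V_ov² = 0.5 × 0.2 × 2.28² = 0.518 mA.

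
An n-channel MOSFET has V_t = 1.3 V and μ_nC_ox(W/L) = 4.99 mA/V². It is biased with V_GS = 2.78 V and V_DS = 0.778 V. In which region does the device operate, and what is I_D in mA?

V_ov = V_GS − V_t = 2.78 − 1.3 = 1.48 V.
Since V_DS = 0.778 V < V_ov = 1.48 V, the device is in the triode region.
I_D = k_n [V_ov · V_DS − ½ V_DS²] = 4.99 × [1.48 × 0.778 − 0.5 × 0.778²] = 4.24 mA.

Triode; I_D = 4.24 mA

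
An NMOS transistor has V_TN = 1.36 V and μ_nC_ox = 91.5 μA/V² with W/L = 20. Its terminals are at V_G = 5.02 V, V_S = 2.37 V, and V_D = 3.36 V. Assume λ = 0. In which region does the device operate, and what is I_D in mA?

V_GS = V_G − V_S = 5.02 − 2.37 = 2.65 V; V_DS = V_D − V_S = 3.36 − 2.37 = 0.99 V.
k_n = μ_nC_ox · (W/L) = 1.83 mA/V².
V_ov = V_GS − V_TN = 2.65 − 1.36 = 1.29 V.
Since V_DS = 0.99 V < V_ov = 1.29 V, the device is in the triode region.
I_D = k_n [V_ov · V_DS − ½ V_DS²] = 1.83 × [1.29 × 0.99 − 0.5 × 0.99²] = 1.44 mA.

Triode; I_D = 1.44 mA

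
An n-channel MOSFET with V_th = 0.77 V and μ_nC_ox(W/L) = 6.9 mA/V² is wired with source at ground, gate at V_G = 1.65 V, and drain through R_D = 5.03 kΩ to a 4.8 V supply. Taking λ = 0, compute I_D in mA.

V_GS = V_G = 1.65 V, so V_ov = 1.65 − 0.77 = 0.88 V.
Assume saturation: I_D = ½ k_n V_ov² = 0.5 × 6.9 × 0.88² = 2.67 mA, giving V_DS = V_DD − I_D R_D = 4.8 − 2.67 × 5.03 = -8.64 V.
But -8.64 V < V_ov = 0.88 V, so the device is actually in triode.
In triode I_D = k_n[V_ov V_DS − ½ V_DS²] and I_D = (V_DD − V_DS)/R_D. Equating: 17.4 V_DS² − 31.54 V_DS + 4.8 = 0, giving V_DS = 0.168 V (the root below V_ov).
I_D = (4.8 − 0.168) / 5.03 = 0.921 mA.

I_D = 0.921 mA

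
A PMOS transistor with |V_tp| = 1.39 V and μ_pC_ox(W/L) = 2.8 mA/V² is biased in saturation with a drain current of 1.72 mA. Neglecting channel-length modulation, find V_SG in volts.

V_SG = 2.50 V

In saturation I_D = ½ k_p (V_SG − |V_tp|)², so V_SG − |V_tp| = √(2 I_D / k_p) = √(2 × 1.72 / 2.8) = 1.11 V.
V_SG = 1.39 + 1.11 = 2.5 V.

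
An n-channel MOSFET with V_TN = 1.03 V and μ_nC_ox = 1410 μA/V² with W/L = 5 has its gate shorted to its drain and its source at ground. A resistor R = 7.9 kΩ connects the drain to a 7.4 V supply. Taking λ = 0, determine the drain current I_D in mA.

I_D = 0.748 mA

With gate tied to drain, V_GS = V_DS ≥ V_GS − V_TN, so the device is in saturation.
k_n = μ_nC_ox · (W/L) = 7.05 mA/V².
KCL at the drain: ½ k_n (V_GS − V_TN)² = (V_DD − V_GS)/R.
Let x = V_GS − 1.03. Then 27.8 x² + x − 6.37 = 0, giving x = 0.461 V (positive root), so V_GS = 1.49 V.
I_D = (V_DD − V_GS)/R = (7.4 − 1.49) / 7.9 = 0.748 mA.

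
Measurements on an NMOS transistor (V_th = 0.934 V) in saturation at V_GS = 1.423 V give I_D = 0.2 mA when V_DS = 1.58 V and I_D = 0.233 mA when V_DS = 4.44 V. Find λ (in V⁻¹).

λ = 0.0635 V⁻¹

With V_GS fixed, I_D ∝ (1 + λ V_DS) in saturation, so I_D2/I_D1 = (1 + λ V_DS2)/(1 + λ V_DS1).
0.233/0.2 = 1.165 = (1 + 4.44 λ)/(1 + 1.58 λ).
Solving: λ (I_D1 V_DS2 − I_D2 V_DS1) = I_D2 − I_D1, so λ = (0.233 − 0.2) / (0.2 × 4.44 − 0.233 × 1.58) = 0.033 / 0.52 = 0.0635 V⁻¹.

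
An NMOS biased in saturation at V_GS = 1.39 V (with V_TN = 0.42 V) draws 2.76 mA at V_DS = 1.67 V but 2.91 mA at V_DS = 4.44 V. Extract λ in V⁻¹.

With V_GS fixed, I_D ∝ (1 + λ V_DS) in saturation, so I_D2/I_D1 = (1 + λ V_DS2)/(1 + λ V_DS1).
2.91/2.76 = 1.054 = (1 + 4.44 λ)/(1 + 1.67 λ).
Solving: λ (I_D1 V_DS2 − I_D2 V_DS1) = I_D2 − I_D1, so λ = (2.91 − 2.76) / (2.76 × 4.44 − 2.91 × 1.67) = 0.15 / 7.39 = 0.0203 V⁻¹.

λ = 0.0203 V⁻¹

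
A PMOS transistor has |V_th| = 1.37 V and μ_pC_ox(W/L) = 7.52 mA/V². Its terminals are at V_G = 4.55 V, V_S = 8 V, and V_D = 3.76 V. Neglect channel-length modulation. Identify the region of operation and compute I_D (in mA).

V_SG = V_S − V_G = 8 − 4.55 = 3.45 V; V_SD = V_S − V_D = 8 − 3.76 = 4.24 V.
V_ov = V_SG − |V_th| = 3.45 − 1.37 = 2.08 V.
Since V_SD = 4.24 V ≥ V_ov = 2.08 V, the device is in saturation.
I_D = ½ k_p V_ov² = 0.5 × 7.52 × 2.08² = 16.3 mA.

Saturation; I_D = 16.3 mA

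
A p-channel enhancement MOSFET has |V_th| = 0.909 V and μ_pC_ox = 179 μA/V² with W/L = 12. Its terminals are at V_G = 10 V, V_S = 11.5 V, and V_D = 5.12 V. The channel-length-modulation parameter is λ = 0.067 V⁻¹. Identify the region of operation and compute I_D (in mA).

Saturation; I_D = 0.535 mA

V_SG = V_S − V_G = 11.5 − 10 = 1.5 V; V_SD = V_S − V_D = 11.5 − 5.12 = 6.38 V.
k_p = μ_pC_ox · (W/L) = 2.148 mA/V².
V_ov = V_SG − |V_th| = 1.5 − 0.909 = 0.591 V.
Since V_SD = 6.38 V ≥ V_ov = 0.591 V, the device is in saturation.
I_D = ½ k_p V_ov² (1 + λ V_SD) = 0.5 × 2.148 × 0.591² × (1 + 0.067 × 6.38) = 0.535 mA.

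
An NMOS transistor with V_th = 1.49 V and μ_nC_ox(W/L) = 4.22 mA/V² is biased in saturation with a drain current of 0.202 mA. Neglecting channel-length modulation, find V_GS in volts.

V_GS = 1.80 V

In saturation I_D = ½ k_n (V_GS − V_th)², so V_GS − V_th = √(2 I_D / k_n) = √(2 × 0.202 / 4.22) = 0.309 V.
V_GS = 1.49 + 0.309 = 1.8 V.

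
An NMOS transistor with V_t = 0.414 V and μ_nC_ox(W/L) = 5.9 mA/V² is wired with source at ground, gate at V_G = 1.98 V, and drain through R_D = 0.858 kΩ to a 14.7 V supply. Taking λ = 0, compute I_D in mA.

V_GS = V_G = 1.98 V, so V_ov = 1.98 − 0.414 = 1.57 V.
Assume saturation: I_D = ½ k_n V_ov² = 0.5 × 5.9 × 1.57² = 7.23 mA, giving V_DS = V_DD − I_D R_D = 14.7 − 7.23 × 0.858 = 8.49 V.
V_DS = 8.49 V ≥ V_ov = 1.57 V, confirming saturation.

I_D = 7.23 mA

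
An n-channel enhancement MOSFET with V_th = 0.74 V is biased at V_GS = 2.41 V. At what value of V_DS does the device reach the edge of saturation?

The boundary between triode and saturation is V_DS = V_GS − V_th = V_ov.
V_ov = 2.41 − 0.74 = 1.67 V.

V_DS,sat = 1.67 V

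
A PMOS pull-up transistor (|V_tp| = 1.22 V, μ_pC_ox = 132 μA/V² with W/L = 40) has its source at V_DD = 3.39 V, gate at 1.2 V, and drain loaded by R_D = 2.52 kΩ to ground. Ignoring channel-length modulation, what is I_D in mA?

I_D = 1.23 mA

V_SG = V_DD − V_G = 3.39 − 1.2 = 2.19 V, so V_ov = 2.19 − 1.22 = 0.97 V.
k_p = μ_pC_ox · (W/L) = 5.28 mA/V².
Assume saturation: I_D = ½ k_p V_ov² = 0.5 × 5.28 × 0.97² = 2.48 mA, giving V_SD = V_DD − I_D R_D = 3.39 − 2.48 × 2.52 = -2.87 V.
But -2.87 V < V_ov = 0.97 V, so the device is actually in triode.
In triode I_D = k_p[V_ov V_SD − ½ V_SD²] and I_D = (V_DD − V_SD)/R_D. Equating: 6.65 V_SD² − 13.91 V_SD + 3.39 = 0, giving V_SD = 0.282 V (the root below V_ov).
I_D = (3.39 − 0.282) / 2.52 = 1.23 mA.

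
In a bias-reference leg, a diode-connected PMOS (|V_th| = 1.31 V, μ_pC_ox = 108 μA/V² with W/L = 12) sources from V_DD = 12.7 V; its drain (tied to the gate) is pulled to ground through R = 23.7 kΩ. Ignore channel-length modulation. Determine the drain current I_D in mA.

With gate tied to drain, V_SG = V_SD ≥ V_SG − |V_th|, so the device is in saturation.
k_p = μ_pC_ox · (W/L) = 1.296 mA/V².
KCL at the drain: ½ k_p (V_SG − |V_th|)² = (V_DD − V_SG)/R.
Let x = V_SG − 1.31. Then 15.4 x² + x − 11.39 = 0, giving x = 0.829 V (positive root), so V_SG = 2.14 V.
I_D = (V_DD − V_SG)/R = (12.7 − 2.14) / 23.7 = 0.446 mA.

I_D = 0.446 mA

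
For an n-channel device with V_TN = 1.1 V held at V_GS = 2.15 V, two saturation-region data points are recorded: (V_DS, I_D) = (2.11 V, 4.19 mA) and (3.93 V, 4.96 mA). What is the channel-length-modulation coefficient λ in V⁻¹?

With V_GS fixed, I_D ∝ (1 + λ V_DS) in saturation, so I_D2/I_D1 = (1 + λ V_DS2)/(1 + λ V_DS1).
4.96/4.19 = 1.184 = (1 + 3.93 λ)/(1 + 2.11 λ).
Solving: λ (I_D1 V_DS2 − I_D2 V_DS1) = I_D2 − I_D1, so λ = (4.96 − 4.19) / (4.19 × 3.93 − 4.96 × 2.11) = 0.77 / 6 = 0.128 V⁻¹.

λ = 0.128 V⁻¹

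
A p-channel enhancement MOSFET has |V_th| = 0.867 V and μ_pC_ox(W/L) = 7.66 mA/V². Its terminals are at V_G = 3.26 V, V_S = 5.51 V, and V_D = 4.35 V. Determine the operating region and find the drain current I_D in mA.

Triode; I_D = 7.14 mA

V_SG = V_S − V_G = 5.51 − 3.26 = 2.25 V; V_SD = V_S − V_D = 5.51 − 4.35 = 1.16 V.
V_ov = V_SG − |V_th| = 2.25 − 0.867 = 1.38 V.
Since V_SD = 1.16 V < V_ov = 1.38 V, the device is in the triode region.
I_D = k_p [V_ov · V_SD − ½ V_SD²] = 7.66 × [1.38 × 1.16 − 0.5 × 1.16²] = 7.14 mA.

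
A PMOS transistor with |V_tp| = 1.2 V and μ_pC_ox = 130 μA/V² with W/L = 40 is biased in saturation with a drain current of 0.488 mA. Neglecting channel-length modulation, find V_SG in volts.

V_SG = 1.63 V

k_p = μ_pC_ox · (W/L) = 5.2 mA/V².
In saturation I_D = ½ k_p (V_SG − |V_tp|)², so V_SG − |V_tp| = √(2 I_D / k_p) = √(2 × 0.488 / 5.2) = 0.433 V.
V_SG = 1.2 + 0.433 = 1.63 V.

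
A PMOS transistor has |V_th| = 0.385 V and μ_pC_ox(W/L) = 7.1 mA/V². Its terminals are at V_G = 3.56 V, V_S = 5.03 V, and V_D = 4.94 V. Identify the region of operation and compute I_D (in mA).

Triode; I_D = 0.665 mA

V_SG = V_S − V_G = 5.03 − 3.56 = 1.47 V; V_SD = V_S − V_D = 5.03 − 4.94 = 0.09 V.
V_ov = V_SG − |V_th| = 1.47 − 0.385 = 1.09 V.
Since V_SD = 0.09 V < V_ov = 1.09 V, the device is in the triode region.
I_D = k_p [V_ov · V_SD − ½ V_SD²] = 7.1 × [1.09 × 0.09 − 0.5 × 0.09²] = 0.665 mA.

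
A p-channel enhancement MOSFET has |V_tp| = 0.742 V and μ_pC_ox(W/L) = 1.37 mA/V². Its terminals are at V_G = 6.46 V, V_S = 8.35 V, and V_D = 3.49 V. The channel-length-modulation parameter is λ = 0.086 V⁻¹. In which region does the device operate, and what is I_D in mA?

V_SG = V_S − V_G = 8.35 − 6.46 = 1.89 V; V_SD = V_S − V_D = 8.35 − 3.49 = 4.86 V.
V_ov = V_SG − |V_tp| = 1.89 − 0.742 = 1.15 V.
Since V_SD = 4.86 V ≥ V_ov = 1.15 V, the device is in saturation.
I_D = ½ k_p V_ov² (1 + λ V_SD) = 0.5 × 1.37 × 1.15² × (1 + 0.086 × 4.86) = 1.28 mA.

Saturation; I_D = 1.28 mA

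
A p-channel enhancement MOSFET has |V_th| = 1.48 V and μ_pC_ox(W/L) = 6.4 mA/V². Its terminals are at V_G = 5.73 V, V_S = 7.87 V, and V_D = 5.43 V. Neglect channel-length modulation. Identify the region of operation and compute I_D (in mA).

V_SG = V_S − V_G = 7.87 − 5.73 = 2.14 V; V_SD = V_S − V_D = 7.87 − 5.43 = 2.44 V.
V_ov = V_SG − |V_th| = 2.14 − 1.48 = 0.66 V.
Since V_SD = 2.44 V ≥ V_ov = 0.66 V, the device is in saturation.
I_D = ½ k_p V_ov² = 0.5 × 6.4 × 0.66² = 1.39 mA.

Saturation; I_D = 1.39 mA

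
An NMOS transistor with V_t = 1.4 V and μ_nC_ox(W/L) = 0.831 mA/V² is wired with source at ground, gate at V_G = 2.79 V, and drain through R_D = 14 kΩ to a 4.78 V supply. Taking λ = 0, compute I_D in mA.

V_GS = V_G = 2.79 V, so V_ov = 2.79 − 1.4 = 1.39 V.
Assume saturation: I_D = ½ k_n V_ov² = 0.5 × 0.831 × 1.39² = 0.803 mA, giving V_DS = V_DD − I_D R_D = 4.78 − 0.803 × 14 = -6.46 V.
But -6.46 V < V_ov = 1.39 V, so the device is actually in triode.
In triode I_D = k_n[V_ov V_DS − ½ V_DS²] and I_D = (V_DD − V_DS)/R_D. Equating: 5.82 V_DS² − 17.17 V_DS + 4.78 = 0, giving V_DS = 0.311 V (the root below V_ov).
I_D = (4.78 − 0.311) / 14 = 0.319 mA.

I_D = 0.319 mA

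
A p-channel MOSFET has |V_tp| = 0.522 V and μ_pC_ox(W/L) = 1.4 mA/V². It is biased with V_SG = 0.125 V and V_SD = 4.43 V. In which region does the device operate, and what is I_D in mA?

V_SG = 0.125 V < |V_tp| = 0.522 V, so the transistor is in cutoff.

Cutoff; I_D = 0 mA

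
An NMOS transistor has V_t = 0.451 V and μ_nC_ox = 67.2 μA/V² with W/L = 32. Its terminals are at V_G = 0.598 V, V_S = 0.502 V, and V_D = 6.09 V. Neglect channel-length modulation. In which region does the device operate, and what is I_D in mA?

V_GS = V_G − V_S = 0.598 − 0.502 = 0.096 V; V_DS = V_D − V_S = 6.09 − 0.502 = 5.59 V.
V_GS = 0.096 V < V_t = 0.451 V, so the transistor is in cutoff.

Cutoff; I_D = 0 mA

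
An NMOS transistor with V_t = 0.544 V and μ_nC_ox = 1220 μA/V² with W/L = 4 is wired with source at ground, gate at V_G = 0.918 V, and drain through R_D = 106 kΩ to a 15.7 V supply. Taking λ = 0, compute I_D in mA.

I_D = 0.147 mA

V_GS = V_G = 0.918 V, so V_ov = 0.918 − 0.544 = 0.374 V.
k_n = μ_nC_ox · (W/L) = 4.88 mA/V².
Assume saturation: I_D = ½ k_n V_ov² = 0.5 × 4.88 × 0.374² = 0.341 mA, giving V_DS = V_DD − I_D R_D = 15.7 − 0.341 × 106 = -20.5 V.
But -20.5 V < V_ov = 0.374 V, so the device is actually in triode.
In triode I_D = k_n[V_ov V_DS − ½ V_DS²] and I_D = (V_DD − V_DS)/R_D. Equating: 259 V_DS² − 194.5 V_DS + 15.7 = 0, giving V_DS = 0.092 V (the root below V_ov).
I_D = (15.7 − 0.092) / 106 = 0.147 mA.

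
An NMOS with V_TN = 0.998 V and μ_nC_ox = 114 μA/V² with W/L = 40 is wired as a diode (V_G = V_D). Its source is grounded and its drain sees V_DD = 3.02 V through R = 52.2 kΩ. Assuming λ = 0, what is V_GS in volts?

V_GS = 1.12 V

With gate tied to drain, V_GS = V_DS ≥ V_GS − V_TN, so the device is in saturation.
k_n = μ_nC_ox · (W/L) = 4.56 mA/V².
KCL at the drain: ½ k_n (V_GS − V_TN)² = (V_DD − V_GS)/R.
Let x = V_GS − 0.998. Then 119 x² + x − 2.022 = 0, giving x = 0.126 V (positive root), so V_GS = 1.12 V.
I_D = (V_DD − V_GS)/R = (3.02 − 1.12) / 52.2 = 0.0363 mA.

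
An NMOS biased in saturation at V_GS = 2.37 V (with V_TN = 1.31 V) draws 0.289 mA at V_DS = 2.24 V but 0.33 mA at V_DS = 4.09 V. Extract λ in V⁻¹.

With V_GS fixed, I_D ∝ (1 + λ V_DS) in saturation, so I_D2/I_D1 = (1 + λ V_DS2)/(1 + λ V_DS1).
0.33/0.289 = 1.142 = (1 + 4.09 λ)/(1 + 2.24 λ).
Solving: λ (I_D1 V_DS2 − I_D2 V_DS1) = I_D2 − I_D1, so λ = (0.33 − 0.289) / (0.289 × 4.09 − 0.33 × 2.24) = 0.041 / 0.443 = 0.0926 V⁻¹.

λ = 0.0926 V⁻¹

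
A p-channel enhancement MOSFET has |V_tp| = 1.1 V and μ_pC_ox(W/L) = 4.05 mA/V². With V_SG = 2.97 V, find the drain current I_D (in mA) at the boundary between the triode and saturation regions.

I_D = 7.08 mA

At the boundary V_SD = V_ov = V_SG − |V_tp| = 2.97 − 1.1 = 1.87 V.
I_D = ½ k_p V_ov² = 0.5 × 4.05 × 1.87² = 7.08 mA.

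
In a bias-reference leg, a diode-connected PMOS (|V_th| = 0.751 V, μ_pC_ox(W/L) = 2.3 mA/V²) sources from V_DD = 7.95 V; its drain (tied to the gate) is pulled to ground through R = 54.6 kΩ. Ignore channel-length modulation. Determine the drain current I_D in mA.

I_D = 0.126 mA

With gate tied to drain, V_SG = V_SD ≥ V_SG − |V_th|, so the device is in saturation.
KCL at the drain: ½ k_p (V_SG − |V_th|)² = (V_DD − V_SG)/R.
Let x = V_SG − 0.751. Then 62.8 x² + x − 7.199 = 0, giving x = 0.331 V (positive root), so V_SG = 1.08 V.
I_D = (V_DD − V_SG)/R = (7.95 − 1.08) / 54.6 = 0.126 mA.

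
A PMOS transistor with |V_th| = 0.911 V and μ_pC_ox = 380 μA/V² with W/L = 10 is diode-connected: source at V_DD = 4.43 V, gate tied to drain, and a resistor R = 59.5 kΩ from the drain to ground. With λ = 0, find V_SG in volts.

V_SG = 1.08 V

With gate tied to drain, V_SG = V_SD ≥ V_SG − |V_th|, so the device is in saturation.
k_p = μ_pC_ox · (W/L) = 3.8 mA/V².
KCL at the drain: ½ k_p (V_SG − |V_th|)² = (V_DD − V_SG)/R.
Let x = V_SG − 0.911. Then 113 x² + x − 3.519 = 0, giving x = 0.172 V (positive root), so V_SG = 1.08 V.
I_D = (V_DD − V_SG)/R = (4.43 − 1.08) / 59.5 = 0.0563 mA.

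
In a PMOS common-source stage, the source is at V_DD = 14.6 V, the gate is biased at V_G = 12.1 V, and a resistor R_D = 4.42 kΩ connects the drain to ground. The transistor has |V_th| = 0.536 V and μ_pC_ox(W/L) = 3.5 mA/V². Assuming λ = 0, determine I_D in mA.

V_SG = V_DD − V_G = 14.6 − 12.1 = 2.5 V, so V_ov = 2.5 − 0.536 = 1.96 V.
Assume saturation: I_D = ½ k_p V_ov² = 0.5 × 3.5 × 1.96² = 6.75 mA, giving V_SD = V_DD − I_D R_D = 14.6 − 6.75 × 4.42 = -15.2 V.
But -15.2 V < V_ov = 1.96 V, so the device is actually in triode.
In triode I_D = k_p[V_ov V_SD − ½ V_SD²] and I_D = (V_DD − V_SD)/R_D. Equating: 7.73 V_SD² − 31.38 V_SD + 14.6 = 0, giving V_SD = 0.536 V (the root below V_ov).
I_D = (14.6 − 0.536) / 4.42 = 3.18 mA.

I_D = 3.18 mA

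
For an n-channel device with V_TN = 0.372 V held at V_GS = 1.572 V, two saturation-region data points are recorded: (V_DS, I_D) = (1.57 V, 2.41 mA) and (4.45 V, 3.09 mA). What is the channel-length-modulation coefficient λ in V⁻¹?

With V_GS fixed, I_D ∝ (1 + λ V_DS) in saturation, so I_D2/I_D1 = (1 + λ V_DS2)/(1 + λ V_DS1).
3.09/2.41 = 1.282 = (1 + 4.45 λ)/(1 + 1.57 λ).
Solving: λ (I_D1 V_DS2 − I_D2 V_DS1) = I_D2 − I_D1, so λ = (3.09 − 2.41) / (2.41 × 4.45 − 3.09 × 1.57) = 0.68 / 5.87 = 0.116 V⁻¹.

λ = 0.116 V⁻¹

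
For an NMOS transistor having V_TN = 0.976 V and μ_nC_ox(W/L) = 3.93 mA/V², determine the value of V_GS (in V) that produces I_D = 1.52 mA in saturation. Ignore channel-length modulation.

V_GS = 1.86 V

In saturation I_D = ½ k_n (V_GS − V_TN)², so V_GS − V_TN = √(2 I_D / k_n) = √(2 × 1.52 / 3.93) = 0.88 V.
V_GS = 0.976 + 0.88 = 1.86 V.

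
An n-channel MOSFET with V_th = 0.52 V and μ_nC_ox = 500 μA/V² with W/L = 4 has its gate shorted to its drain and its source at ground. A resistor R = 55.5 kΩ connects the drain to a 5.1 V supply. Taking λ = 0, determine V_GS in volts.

With gate tied to drain, V_GS = V_DS ≥ V_GS − V_th, so the device is in saturation.
k_n = μ_nC_ox · (W/L) = 2 mA/V².
KCL at the drain: ½ k_n (V_GS − V_th)² = (V_DD − V_GS)/R.
Let x = V_GS − 0.52. Then 55.5 x² + x − 4.58 = 0, giving x = 0.278 V (positive root), so V_GS = 0.798 V.
I_D = (V_DD − V_GS)/R = (5.1 − 0.798) / 55.5 = 0.0775 mA.

V_GS = 0.798 V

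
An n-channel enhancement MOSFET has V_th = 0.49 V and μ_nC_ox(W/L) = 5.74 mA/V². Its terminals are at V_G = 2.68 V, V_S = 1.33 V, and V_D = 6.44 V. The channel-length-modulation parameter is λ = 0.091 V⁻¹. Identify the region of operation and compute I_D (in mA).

Saturation; I_D = 3.11 mA

V_GS = V_G − V_S = 2.68 − 1.33 = 1.35 V; V_DS = V_D − V_S = 6.44 − 1.33 = 5.11 V.
V_ov = V_GS − V_th = 1.35 − 0.49 = 0.86 V.
Since V_DS = 5.11 V ≥ V_ov = 0.86 V, the device is in saturation.
I_D = ½ k_n V_ov² (1 + λ V_DS) = 0.5 × 5.74 × 0.86² × (1 + 0.091 × 5.11) = 3.11 mA.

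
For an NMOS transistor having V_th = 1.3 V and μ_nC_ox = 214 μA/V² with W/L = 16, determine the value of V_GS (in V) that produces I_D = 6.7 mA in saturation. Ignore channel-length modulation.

V_GS = 3.28 V

k_n = μ_nC_ox · (W/L) = 3.424 mA/V².
In saturation I_D = ½ k_n (V_GS − V_th)², so V_GS − V_th = √(2 I_D / k_n) = √(2 × 6.7 / 3.424) = 1.98 V.
V_GS = 1.3 + 1.98 = 3.28 V.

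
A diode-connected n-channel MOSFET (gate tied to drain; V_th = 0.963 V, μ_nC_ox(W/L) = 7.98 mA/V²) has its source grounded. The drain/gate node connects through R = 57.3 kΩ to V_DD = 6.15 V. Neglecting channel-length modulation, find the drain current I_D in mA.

I_D = 0.0879 mA

With gate tied to drain, V_GS = V_DS ≥ V_GS − V_th, so the device is in saturation.
KCL at the drain: ½ k_n (V_GS − V_th)² = (V_DD − V_GS)/R.
Let x = V_GS − 0.963. Then 229 x² + x − 5.187 = 0, giving x = 0.148 V (positive root), so V_GS = 1.11 V.
I_D = (V_DD − V_GS)/R = (6.15 − 1.11) / 57.3 = 0.0879 mA.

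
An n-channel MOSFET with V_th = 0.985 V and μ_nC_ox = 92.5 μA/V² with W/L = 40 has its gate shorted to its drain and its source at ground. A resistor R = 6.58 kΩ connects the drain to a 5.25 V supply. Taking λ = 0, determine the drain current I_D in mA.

With gate tied to drain, V_GS = V_DS ≥ V_GS − V_th, so the device is in saturation.
k_n = μ_nC_ox · (W/L) = 3.7 mA/V².
KCL at the drain: ½ k_n (V_GS − V_th)² = (V_DD − V_GS)/R.
Let x = V_GS − 0.985. Then 12.2 x² + x − 4.265 = 0, giving x = 0.552 V (positive root), so V_GS = 1.54 V.
I_D = (V_DD − V_GS)/R = (5.25 − 1.54) / 6.58 = 0.564 mA.

I_D = 0.564 mA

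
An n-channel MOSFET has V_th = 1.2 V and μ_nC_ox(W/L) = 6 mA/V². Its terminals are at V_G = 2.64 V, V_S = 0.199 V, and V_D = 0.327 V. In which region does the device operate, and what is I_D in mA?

Triode; I_D = 0.904 mA

V_GS = V_G − V_S = 2.64 − 0.199 = 2.44 V; V_DS = V_D − V_S = 0.327 − 0.199 = 0.128 V.
V_ov = V_GS − V_th = 2.44 − 1.2 = 1.24 V.
Since V_DS = 0.128 V < V_ov = 1.24 V, the device is in the triode region.
I_D = k_n [V_ov · V_DS − ½ V_DS²] = 6 × [1.24 × 0.128 − 0.5 × 0.128²] = 0.904 mA.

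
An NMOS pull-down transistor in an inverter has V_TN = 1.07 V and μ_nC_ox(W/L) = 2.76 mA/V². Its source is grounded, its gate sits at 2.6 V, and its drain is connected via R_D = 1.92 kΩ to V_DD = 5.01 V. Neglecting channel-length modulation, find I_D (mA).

V_GS = V_G = 2.6 V, so V_ov = 2.6 − 1.07 = 1.53 V.
Assume saturation: I_D = ½ k_n V_ov² = 0.5 × 2.76 × 1.53² = 3.23 mA, giving V_DS = V_DD − I_D R_D = 5.01 − 3.23 × 1.92 = -1.19 V.
But -1.19 V < V_ov = 1.53 V, so the device is actually in triode.
In triode I_D = k_n[V_ov V_DS − ½ V_DS²] and I_D = (V_DD − V_DS)/R_D. Equating: 2.65 V_DS² − 9.108 V_DS + 5.01 = 0, giving V_DS = 0.688 V (the root below V_ov).
I_D = (5.01 − 0.688) / 1.92 = 2.25 mA.

I_D = 2.25 mA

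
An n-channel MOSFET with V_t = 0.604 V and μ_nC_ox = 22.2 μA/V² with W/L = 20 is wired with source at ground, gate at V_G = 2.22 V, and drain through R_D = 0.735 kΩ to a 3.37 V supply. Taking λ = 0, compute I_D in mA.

V_GS = V_G = 2.22 V, so V_ov = 2.22 − 0.604 = 1.62 V.
k_n = μ_nC_ox · (W/L) = 0.444 mA/V².
Assume saturation: I_D = ½ k_n V_ov² = 0.5 × 0.444 × 1.62² = 0.58 mA, giving V_DS = V_DD − I_D R_D = 3.37 − 0.58 × 0.735 = 2.94 V.
V_DS = 2.94 V ≥ V_ov = 1.62 V, confirming saturation.

I_D = 0.580 mA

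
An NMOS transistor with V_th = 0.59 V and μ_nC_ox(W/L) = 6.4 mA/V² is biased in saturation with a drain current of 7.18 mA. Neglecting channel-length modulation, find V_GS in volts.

V_GS = 2.09 V

In saturation I_D = ½ k_n (V_GS − V_th)², so V_GS − V_th = √(2 I_D / k_n) = √(2 × 7.18 / 6.4) = 1.5 V.
V_GS = 0.59 + 1.5 = 2.09 V.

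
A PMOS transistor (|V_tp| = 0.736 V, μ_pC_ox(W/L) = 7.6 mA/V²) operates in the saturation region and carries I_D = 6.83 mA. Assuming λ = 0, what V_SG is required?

V_SG = 2.08 V

In saturation I_D = ½ k_p (V_SG − |V_tp|)², so V_SG − |V_tp| = √(2 I_D / k_p) = √(2 × 6.83 / 7.6) = 1.34 V.
V_SG = 0.736 + 1.34 = 2.08 V.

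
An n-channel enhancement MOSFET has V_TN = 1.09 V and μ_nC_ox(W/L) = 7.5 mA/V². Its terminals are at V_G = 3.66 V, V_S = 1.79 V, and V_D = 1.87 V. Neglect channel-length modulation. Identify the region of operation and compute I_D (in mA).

Triode; I_D = 0.444 mA

V_GS = V_G − V_S = 3.66 − 1.79 = 1.87 V; V_DS = V_D − V_S = 1.87 − 1.79 = 0.08 V.
V_ov = V_GS − V_TN = 1.87 − 1.09 = 0.78 V.
Since V_DS = 0.08 V < V_ov = 0.78 V, the device is in the triode region.
I_D = k_n [V_ov · V_DS − ½ V_DS²] = 7.5 × [0.78 × 0.08 − 0.5 × 0.08²] = 0.444 mA.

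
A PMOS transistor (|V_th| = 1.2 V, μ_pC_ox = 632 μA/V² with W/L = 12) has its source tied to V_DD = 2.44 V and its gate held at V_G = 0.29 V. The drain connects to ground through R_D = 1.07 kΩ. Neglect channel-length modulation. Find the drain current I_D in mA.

I_D = 1.97 mA

V_SG = V_DD − V_G = 2.44 − 0.29 = 2.15 V, so V_ov = 2.15 − 1.2 = 0.95 V.
k_p = μ_pC_ox · (W/L) = 7.584 mA/V².
Assume saturation: I_D = ½ k_p V_ov² = 0.5 × 7.584 × 0.95² = 3.42 mA, giving V_SD = V_DD − I_D R_D = 2.44 − 3.42 × 1.07 = -1.22 V.
But -1.22 V < V_ov = 0.95 V, so the device is actually in triode.
In triode I_D = k_p[V_ov V_SD − ½ V_SD²] and I_D = (V_DD − V_SD)/R_D. Equating: 4.06 V_SD² − 8.709 V_SD + 2.44 = 0, giving V_SD = 0.331 V (the root below V_ov).
I_D = (2.44 − 0.331) / 1.07 = 1.97 mA.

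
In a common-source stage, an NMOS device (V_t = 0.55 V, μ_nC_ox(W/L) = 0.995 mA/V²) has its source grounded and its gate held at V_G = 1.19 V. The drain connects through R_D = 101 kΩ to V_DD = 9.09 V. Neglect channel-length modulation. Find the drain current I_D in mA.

V_GS = V_G = 1.19 V, so V_ov = 1.19 − 0.55 = 0.64 V.
Assume saturation: I_D = ½ k_n V_ov² = 0.5 × 0.995 × 0.64² = 0.204 mA, giving V_DS = V_DD − I_D R_D = 9.09 − 0.204 × 101 = -11.5 V.
But -11.5 V < V_ov = 0.64 V, so the device is actually in triode.
In triode I_D = k_n[V_ov V_DS − ½ V_DS²] and I_D = (V_DD − V_DS)/R_D. Equating: 50.2 V_DS² − 65.32 V_DS + 9.09 = 0, giving V_DS = 0.158 V (the root below V_ov).
I_D = (9.09 − 0.158) / 101 = 0.0884 mA.

I_D = 0.0884 mA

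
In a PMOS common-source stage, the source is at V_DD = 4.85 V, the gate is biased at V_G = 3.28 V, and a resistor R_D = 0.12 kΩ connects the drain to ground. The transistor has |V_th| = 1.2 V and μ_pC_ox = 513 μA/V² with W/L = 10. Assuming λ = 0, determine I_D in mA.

V_SG = V_DD − V_G = 4.85 − 3.28 = 1.57 V, so V_ov = 1.57 − 1.2 = 0.37 V.
k_p = μ_pC_ox · (W/L) = 5.13 mA/V².
Assume saturation: I_D = ½ k_p V_ov² = 0.5 × 5.13 × 0.37² = 0.351 mA, giving V_SD = V_DD − I_D R_D = 4.85 − 0.351 × 0.12 = 4.81 V.
V_SD = 4.81 V ≥ V_ov = 0.37 V, confirming saturation.

I_D = 0.351 mA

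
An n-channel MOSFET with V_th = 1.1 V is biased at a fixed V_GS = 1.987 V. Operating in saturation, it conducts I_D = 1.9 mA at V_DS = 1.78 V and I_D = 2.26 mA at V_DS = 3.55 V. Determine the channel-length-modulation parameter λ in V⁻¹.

With V_GS fixed, I_D ∝ (1 + λ V_DS) in saturation, so I_D2/I_D1 = (1 + λ V_DS2)/(1 + λ V_DS1).
2.26/1.9 = 1.189 = (1 + 3.55 λ)/(1 + 1.78 λ).
Solving: λ (I_D1 V_DS2 − I_D2 V_DS1) = I_D2 − I_D1, so λ = (2.26 − 1.9) / (1.9 × 3.55 − 2.26 × 1.78) = 0.36 / 2.72 = 0.132 V⁻¹.

λ = 0.132 V⁻¹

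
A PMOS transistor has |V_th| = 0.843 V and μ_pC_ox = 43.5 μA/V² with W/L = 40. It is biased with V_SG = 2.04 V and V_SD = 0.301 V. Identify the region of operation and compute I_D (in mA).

Triode; I_D = 0.548 mA

k_p = μ_pC_ox · (W/L) = 1.74 mA/V².
V_ov = V_SG − |V_th| = 2.04 − 0.843 = 1.2 V.
Since V_SD = 0.301 V < V_ov = 1.2 V, the device is in the triode region.
I_D = k_p [V_ov · V_SD − ½ V_SD²] = 1.74 × [1.2 × 0.301 − 0.5 × 0.301²] = 0.548 mA.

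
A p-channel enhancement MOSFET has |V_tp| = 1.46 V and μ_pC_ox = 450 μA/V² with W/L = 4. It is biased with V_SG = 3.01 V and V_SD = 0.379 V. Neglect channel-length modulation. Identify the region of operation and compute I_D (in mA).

Triode; I_D = 0.928 mA

k_p = μ_pC_ox · (W/L) = 1.8 mA/V².
V_ov = V_SG − |V_tp| = 3.01 − 1.46 = 1.55 V.
Since V_SD = 0.379 V < V_ov = 1.55 V, the device is in the triode region.
I_D = k_p [V_ov · V_SD − ½ V_SD²] = 1.8 × [1.55 × 0.379 − 0.5 × 0.379²] = 0.928 mA.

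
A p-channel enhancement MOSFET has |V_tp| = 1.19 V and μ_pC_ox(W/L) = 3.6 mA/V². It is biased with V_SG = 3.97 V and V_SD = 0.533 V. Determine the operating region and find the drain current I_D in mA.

Triode; I_D = 4.82 mA

V_ov = V_SG − |V_tp| = 3.97 − 1.19 = 2.78 V.
Since V_SD = 0.533 V < V_ov = 2.78 V, the device is in the triode region.
I_D = k_p [V_ov · V_SD − ½ V_SD²] = 3.6 × [2.78 × 0.533 − 0.5 × 0.533²] = 4.82 mA.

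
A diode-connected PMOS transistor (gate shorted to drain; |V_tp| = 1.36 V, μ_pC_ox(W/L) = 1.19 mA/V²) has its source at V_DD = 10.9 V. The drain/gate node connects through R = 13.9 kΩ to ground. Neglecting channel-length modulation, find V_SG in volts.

With gate tied to drain, V_SG = V_SD ≥ V_SG − |V_tp|, so the device is in saturation.
KCL at the drain: ½ k_p (V_SG − |V_tp|)² = (V_DD − V_SG)/R.
Let x = V_SG − 1.36. Then 8.27 x² + x − 9.54 = 0, giving x = 1.02 V (positive root), so V_SG = 2.38 V.
I_D = (V_DD − V_SG)/R = (10.9 − 2.38) / 13.9 = 0.613 mA.

V_SG = 2.38 V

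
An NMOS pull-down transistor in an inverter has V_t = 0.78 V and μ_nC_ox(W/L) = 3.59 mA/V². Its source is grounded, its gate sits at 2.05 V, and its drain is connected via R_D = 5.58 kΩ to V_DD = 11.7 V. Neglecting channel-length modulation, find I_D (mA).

V_GS = V_G = 2.05 V, so V_ov = 2.05 − 0.78 = 1.27 V.
Assume saturation: I_D = ½ k_n V_ov² = 0.5 × 3.59 × 1.27² = 2.9 mA, giving V_DS = V_DD − I_D R_D = 11.7 − 2.9 × 5.58 = -4.45 V.
But -4.45 V < V_ov = 1.27 V, so the device is actually in triode.
In triode I_D = k_n[V_ov V_DS − ½ V_DS²] and I_D = (V_DD − V_DS)/R_D. Equating: 10 V_DS² − 26.44 V_DS + 11.7 = 0, giving V_DS = 0.562 V (the root below V_ov).
I_D = (11.7 − 0.562) / 5.58 = 2 mA.

I_D = 2.00 mA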